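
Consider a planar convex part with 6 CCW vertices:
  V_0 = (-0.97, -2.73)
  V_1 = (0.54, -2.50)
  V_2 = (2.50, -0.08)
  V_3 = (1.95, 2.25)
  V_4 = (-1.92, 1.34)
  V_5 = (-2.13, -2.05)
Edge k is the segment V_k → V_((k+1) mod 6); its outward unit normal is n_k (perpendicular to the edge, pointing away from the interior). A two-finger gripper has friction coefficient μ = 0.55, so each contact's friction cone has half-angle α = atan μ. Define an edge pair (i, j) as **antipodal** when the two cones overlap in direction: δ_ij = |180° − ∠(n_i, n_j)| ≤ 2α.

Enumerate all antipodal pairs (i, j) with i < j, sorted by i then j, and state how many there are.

α = atan 0.55 = 28.81°;  2α = 57.62°
n_0 = (+0.1506, -0.9886)
n_1 = (+0.7771, -0.6294)
n_2 = (+0.9733, +0.2297)
n_3 = (-0.2289, +0.9735)
n_4 = (-0.9981, +0.0618)
n_5 = (-0.5057, -0.8627)
  (0,1): δ = 137.67°  ·
  (0,2): δ = 85.38°  ·
  (0,3): δ = 4.57°  ✓
  (0,4): δ = 77.79°  ·
  (0,5): δ = 140.96°  ·
  (1,2): δ = 127.71°  ·
  (1,3): δ = 37.76°  ✓
  (1,4): δ = 35.46°  ✓
  (1,5): δ = 98.63°  ·
  (2,3): δ = 90.05°  ·
  (2,4): δ = 16.83°  ✓
  (2,5): δ = 46.34°  ✓
  (3,4): δ = 106.78°  ·
  (3,5): δ = 43.61°  ✓
  (4,5): δ = 116.83°  ·
antipodal pairs: 6

count = 6; pairs: (0,3), (1,3), (1,4), (2,4), (2,5), (3,5)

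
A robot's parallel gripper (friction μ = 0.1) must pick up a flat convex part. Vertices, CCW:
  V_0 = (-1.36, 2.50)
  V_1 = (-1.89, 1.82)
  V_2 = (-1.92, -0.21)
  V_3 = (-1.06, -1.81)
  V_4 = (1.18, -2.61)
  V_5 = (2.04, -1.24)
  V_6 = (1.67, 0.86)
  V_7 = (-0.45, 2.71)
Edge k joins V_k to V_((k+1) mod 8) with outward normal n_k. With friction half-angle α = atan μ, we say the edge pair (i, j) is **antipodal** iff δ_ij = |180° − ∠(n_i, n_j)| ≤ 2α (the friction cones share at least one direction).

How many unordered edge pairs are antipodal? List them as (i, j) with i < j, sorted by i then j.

count = 2; pairs: (0,4), (1,5)

α = atan 0.1 = 5.71°;  2α = 11.42°
n_0 = (-0.7887, +0.6147)
n_1 = (-0.9999, +0.0148)
n_2 = (-0.8808, -0.4734)
n_3 = (-0.3363, -0.9417)
n_4 = (+0.8470, -0.5317)
n_5 = (+0.9848, +0.1735)
n_6 = (+0.6575, +0.7535)
n_7 = (-0.2249, +0.9744)
  (0,1): δ = 142.91°  ·
  (0,2): δ = 113.81°  ·
  (0,3): δ = 71.72°  ·
  (0,4): δ = 5.82°  ✓
  (0,5): δ = 47.93°  ·
  (0,6): δ = 86.82°  ·
  (0,7): δ = 140.93°  ·
  (1,2): δ = 150.90°  ·
  (1,3): δ = 108.81°  ·
  (1,4): δ = 31.27°  ·
  (1,5): δ = 10.84°  ✓
  (1,6): δ = 49.74°  ·
  (1,7): δ = 103.84°  ·
  (2,3): δ = 137.91°  ·
  (2,4): δ = 60.38°  ·
  (2,5): δ = 18.27°  ·
  (2,6): δ = 20.63°  ·
  (2,7): δ = 74.74°  ·
  (3,4): δ = 102.46°  ·
  (3,5): δ = 60.35°  ·
  (3,6): δ = 21.46°  ·
  (3,7): δ = 32.65°  ·
  (4,5): δ = 137.89°  ·
  (4,6): δ = 98.99°  ·
  (4,7): δ = 44.89°  ·
  (5,6): δ = 141.10°  ·
  (5,7): δ = 87.00°  ·
  (6,7): δ = 125.90°  ·
antipodal pairs: 2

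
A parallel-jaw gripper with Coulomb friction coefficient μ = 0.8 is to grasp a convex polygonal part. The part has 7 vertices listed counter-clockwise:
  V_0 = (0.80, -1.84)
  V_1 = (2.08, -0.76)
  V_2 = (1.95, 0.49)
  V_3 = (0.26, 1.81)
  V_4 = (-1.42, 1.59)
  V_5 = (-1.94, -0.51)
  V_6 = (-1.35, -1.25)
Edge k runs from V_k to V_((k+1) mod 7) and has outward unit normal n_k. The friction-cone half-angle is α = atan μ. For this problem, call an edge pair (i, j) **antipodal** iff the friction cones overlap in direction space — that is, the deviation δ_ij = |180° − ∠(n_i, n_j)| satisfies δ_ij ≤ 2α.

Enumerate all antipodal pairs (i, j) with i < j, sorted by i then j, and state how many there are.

count = 10; pairs: (0,3), (0,4), (1,4), (1,5), (1,6), (2,4), (2,5), (2,6), (3,5), (3,6)

α = atan 0.8 = 38.66°;  2α = 77.32°
n_0 = (+0.6449, -0.7643)
n_1 = (+0.9946, +0.1034)
n_2 = (+0.6156, +0.7881)
n_3 = (-0.1298, +0.9915)
n_4 = (-0.9707, +0.2404)
n_5 = (-0.7819, -0.6234)
n_6 = (-0.2646, -0.9643)
  (0,1): δ = 124.22°  ·
  (0,2): δ = 78.15°  ·
  (0,3): δ = 32.70°  ✓
  (0,4): δ = 35.94°  ✓
  (0,5): δ = 88.41°  ·
  (0,6): δ = 124.50°  ·
  (1,2): δ = 133.93°  ·
  (1,3): δ = 88.48°  ·
  (1,4): δ = 19.85°  ✓
  (1,5): δ = 32.63°  ✓
  (1,6): δ = 68.72°  ✓
  (2,3): δ = 134.55°  ·
  (2,4): δ = 65.92°  ✓
  (2,5): δ = 13.44°  ✓
  (2,6): δ = 22.65°  ✓
  (3,4): δ = 111.37°  ·
  (3,5): δ = 58.90°  ✓
  (3,6): δ = 22.81°  ✓
  (4,5): δ = 127.53°  ·
  (4,6): δ = 91.44°  ·
  (5,6): δ = 143.91°  ·
antipodal pairs: 10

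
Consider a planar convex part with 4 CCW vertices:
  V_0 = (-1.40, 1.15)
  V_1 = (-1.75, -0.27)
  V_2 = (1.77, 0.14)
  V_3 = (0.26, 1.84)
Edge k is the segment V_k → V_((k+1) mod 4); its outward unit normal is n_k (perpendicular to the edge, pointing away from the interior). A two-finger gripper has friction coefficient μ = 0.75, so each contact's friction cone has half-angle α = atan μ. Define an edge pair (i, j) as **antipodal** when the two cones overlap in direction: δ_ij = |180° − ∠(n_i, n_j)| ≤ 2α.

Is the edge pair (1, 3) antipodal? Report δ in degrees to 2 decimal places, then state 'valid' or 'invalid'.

α = atan 0.75 = 36.87°;  2α = 73.74°
edge 1: e_1 = (+3.52, +0.41);  n_1 = (+0.1157, -0.9933)
edge 3: e_3 = (-1.66, -0.69);  n_3 = (-0.3838, +0.9234)
∠(n_1, n_3) = 164.07°
δ = |180° − 164.07°| = 15.93°
15.93° ≤ 2α = 73.74°  →  valid

δ = 15.93°, valid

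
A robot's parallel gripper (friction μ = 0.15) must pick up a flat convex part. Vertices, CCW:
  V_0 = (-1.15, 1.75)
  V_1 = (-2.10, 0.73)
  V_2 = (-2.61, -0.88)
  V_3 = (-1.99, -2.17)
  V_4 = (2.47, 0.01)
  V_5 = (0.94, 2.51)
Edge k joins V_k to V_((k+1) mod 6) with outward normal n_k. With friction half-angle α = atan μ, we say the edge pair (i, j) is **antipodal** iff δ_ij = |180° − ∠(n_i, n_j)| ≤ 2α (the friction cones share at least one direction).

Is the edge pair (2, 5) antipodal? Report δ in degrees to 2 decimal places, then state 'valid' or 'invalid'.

δ = 84.31°, invalid

α = atan 0.15 = 8.53°;  2α = 17.06°
edge 2: e_2 = (+0.62, -1.29);  n_2 = (-0.9013, -0.4332)
edge 5: e_5 = (-2.09, -0.76);  n_5 = (-0.3417, +0.9398)
∠(n_2, n_5) = 95.69°
δ = |180° − 95.69°| = 84.31°
84.31° > 2α = 17.06°  →  invalid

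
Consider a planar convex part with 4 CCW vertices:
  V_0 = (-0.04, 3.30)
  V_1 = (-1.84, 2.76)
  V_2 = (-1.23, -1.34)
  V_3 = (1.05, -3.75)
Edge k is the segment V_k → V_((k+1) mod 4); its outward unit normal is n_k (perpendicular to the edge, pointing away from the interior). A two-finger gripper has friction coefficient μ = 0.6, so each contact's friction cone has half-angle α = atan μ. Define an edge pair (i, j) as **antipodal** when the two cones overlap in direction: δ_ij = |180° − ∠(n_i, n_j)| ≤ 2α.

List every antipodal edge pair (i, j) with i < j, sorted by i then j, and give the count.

count = 2; pairs: (1,3), (2,3)

α = atan 0.6 = 30.96°;  2α = 61.93°
n_0 = (-0.2873, +0.9578)
n_1 = (-0.9891, -0.1472)
n_2 = (-0.7264, -0.6872)
n_3 = (+0.9883, +0.1528)
  (0,1): δ = 98.24°  ·
  (0,2): δ = 63.29°  ·
  (0,3): δ = 82.09°  ·
  (1,2): δ = 145.05°  ·
  (1,3): δ = 0.33°  ✓
  (2,3): δ = 34.62°  ✓
antipodal pairs: 2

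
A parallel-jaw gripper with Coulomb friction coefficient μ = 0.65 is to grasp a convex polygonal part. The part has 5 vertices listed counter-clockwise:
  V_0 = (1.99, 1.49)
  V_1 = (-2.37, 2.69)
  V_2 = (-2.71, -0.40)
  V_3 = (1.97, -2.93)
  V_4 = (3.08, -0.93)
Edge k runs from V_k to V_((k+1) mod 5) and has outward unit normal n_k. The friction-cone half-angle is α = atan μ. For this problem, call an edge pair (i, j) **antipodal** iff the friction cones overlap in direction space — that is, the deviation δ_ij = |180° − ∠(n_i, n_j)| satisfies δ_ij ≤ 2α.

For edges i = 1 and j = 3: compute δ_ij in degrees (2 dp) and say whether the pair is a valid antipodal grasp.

α = atan 0.65 = 33.02°;  2α = 66.05°
edge 1: e_1 = (-0.34, -3.09);  n_1 = (-0.9940, +0.1094)
edge 3: e_3 = (+1.11, +2.00);  n_3 = (+0.8744, -0.4853)
∠(n_1, n_3) = 157.25°
δ = |180° − 157.25°| = 22.75°
22.75° ≤ 2α = 66.05°  →  valid

δ = 22.75°, valid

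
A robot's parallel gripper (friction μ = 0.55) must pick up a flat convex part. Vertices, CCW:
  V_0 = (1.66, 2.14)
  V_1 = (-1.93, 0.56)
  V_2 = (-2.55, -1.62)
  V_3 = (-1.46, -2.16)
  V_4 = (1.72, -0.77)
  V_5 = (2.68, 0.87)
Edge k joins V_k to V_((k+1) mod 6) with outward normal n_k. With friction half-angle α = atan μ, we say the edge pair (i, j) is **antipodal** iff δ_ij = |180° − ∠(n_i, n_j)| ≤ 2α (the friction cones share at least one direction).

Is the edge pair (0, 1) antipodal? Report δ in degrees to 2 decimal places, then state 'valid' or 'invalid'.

δ = 129.63°, invalid

α = atan 0.55 = 28.81°;  2α = 57.62°
edge 0: e_0 = (-3.59, -1.58);  n_0 = (-0.4028, +0.9153)
edge 1: e_1 = (-0.62, -2.18);  n_1 = (-0.9619, +0.2736)
∠(n_0, n_1) = 50.37°
δ = |180° − 50.37°| = 129.63°
129.63° > 2α = 57.62°  →  invalid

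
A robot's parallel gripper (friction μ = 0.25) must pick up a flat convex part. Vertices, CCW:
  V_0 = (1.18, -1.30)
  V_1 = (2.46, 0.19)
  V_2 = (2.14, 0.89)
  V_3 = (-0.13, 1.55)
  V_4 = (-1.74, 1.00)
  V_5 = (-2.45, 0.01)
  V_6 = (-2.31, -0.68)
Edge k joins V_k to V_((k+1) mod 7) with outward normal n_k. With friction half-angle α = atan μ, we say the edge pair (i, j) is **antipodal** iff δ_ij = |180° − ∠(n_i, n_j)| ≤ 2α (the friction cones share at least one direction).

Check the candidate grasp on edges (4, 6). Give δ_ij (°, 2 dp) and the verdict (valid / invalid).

δ = 64.43°, invalid

α = atan 0.25 = 14.04°;  2α = 28.07°
edge 4: e_4 = (-0.71, -0.99);  n_4 = (-0.8126, +0.5828)
edge 6: e_6 = (+3.49, -0.62);  n_6 = (-0.1749, -0.9846)
∠(n_4, n_6) = 115.57°
δ = |180° − 115.57°| = 64.43°
64.43° > 2α = 28.07°  →  invalid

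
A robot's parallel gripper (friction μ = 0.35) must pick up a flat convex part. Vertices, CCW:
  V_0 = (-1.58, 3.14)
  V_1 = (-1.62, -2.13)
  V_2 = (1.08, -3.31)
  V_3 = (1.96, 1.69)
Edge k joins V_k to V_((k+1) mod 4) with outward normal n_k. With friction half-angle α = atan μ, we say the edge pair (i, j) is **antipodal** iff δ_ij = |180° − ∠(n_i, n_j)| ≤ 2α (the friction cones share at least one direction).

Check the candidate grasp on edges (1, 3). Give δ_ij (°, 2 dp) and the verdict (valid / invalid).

δ = 1.33°, valid

α = atan 0.35 = 19.29°;  2α = 38.58°
edge 1: e_1 = (+2.70, -1.18);  n_1 = (-0.4005, -0.9163)
edge 3: e_3 = (-3.54, +1.45);  n_3 = (+0.3790, +0.9254)
∠(n_1, n_3) = 178.67°
δ = |180° − 178.67°| = 1.33°
1.33° ≤ 2α = 38.58°  →  valid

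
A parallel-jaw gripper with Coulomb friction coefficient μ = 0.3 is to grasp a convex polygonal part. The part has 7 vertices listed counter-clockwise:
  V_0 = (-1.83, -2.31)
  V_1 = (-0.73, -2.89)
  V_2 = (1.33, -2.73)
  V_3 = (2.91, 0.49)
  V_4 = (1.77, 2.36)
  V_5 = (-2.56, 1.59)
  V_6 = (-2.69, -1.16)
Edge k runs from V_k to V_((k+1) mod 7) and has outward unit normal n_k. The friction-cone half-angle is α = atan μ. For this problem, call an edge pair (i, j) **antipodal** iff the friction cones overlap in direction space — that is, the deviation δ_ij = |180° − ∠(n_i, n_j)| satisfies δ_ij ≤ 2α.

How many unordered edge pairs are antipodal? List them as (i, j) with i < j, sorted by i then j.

α = atan 0.3 = 16.70°;  2α = 33.40°
n_0 = (-0.4664, -0.8846)
n_1 = (+0.0774, -0.9970)
n_2 = (+0.8977, -0.4405)
n_3 = (+0.8538, +0.5205)
n_4 = (-0.1751, +0.9846)
n_5 = (-0.9989, +0.0472)
n_6 = (-0.8008, -0.5989)
  (0,1): δ = 147.76°  ·
  (0,2): δ = 88.33°  ·
  (0,3): δ = 30.83°  ✓
  (0,4): δ = 37.88°  ·
  (0,5): δ = 115.09°  ·
  (0,6): δ = 154.59°  ·
  (1,2): δ = 120.58°  ·
  (1,3): δ = 63.07°  ·
  (1,4): δ = 5.64°  ✓
  (1,5): δ = 82.85°  ·
  (1,6): δ = 122.35°  ·
  (2,3): δ = 122.50°  ·
  (2,4): δ = 53.78°  ·
  (2,5): δ = 23.43°  ✓
  (2,6): δ = 62.93°  ·
  (3,4): δ = 111.28°  ·
  (3,5): δ = 34.07°  ·
  (3,6): δ = 5.42°  ✓
  (4,5): δ = 102.79°  ·
  (4,6): δ = 63.29°  ·
  (5,6): δ = 140.50°  ·
antipodal pairs: 4

count = 4; pairs: (0,3), (1,4), (2,5), (3,6)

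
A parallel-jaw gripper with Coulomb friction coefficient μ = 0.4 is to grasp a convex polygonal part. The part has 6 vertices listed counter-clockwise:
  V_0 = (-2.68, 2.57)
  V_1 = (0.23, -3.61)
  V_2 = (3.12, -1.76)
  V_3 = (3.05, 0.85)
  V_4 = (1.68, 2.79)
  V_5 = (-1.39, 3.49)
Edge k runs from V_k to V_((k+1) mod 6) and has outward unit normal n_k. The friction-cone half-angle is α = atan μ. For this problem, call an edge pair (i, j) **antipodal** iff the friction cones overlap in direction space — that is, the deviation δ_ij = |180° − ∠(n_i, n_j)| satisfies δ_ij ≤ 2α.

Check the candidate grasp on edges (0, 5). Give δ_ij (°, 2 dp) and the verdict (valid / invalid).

δ = 100.28°, invalid

α = atan 0.4 = 21.80°;  2α = 43.60°
edge 0: e_0 = (+2.91, -6.18);  n_0 = (-0.9047, -0.4260)
edge 5: e_5 = (-1.29, -0.92);  n_5 = (-0.5806, +0.8142)
∠(n_0, n_5) = 79.72°
δ = |180° − 79.72°| = 100.28°
100.28° > 2α = 43.60°  →  invalid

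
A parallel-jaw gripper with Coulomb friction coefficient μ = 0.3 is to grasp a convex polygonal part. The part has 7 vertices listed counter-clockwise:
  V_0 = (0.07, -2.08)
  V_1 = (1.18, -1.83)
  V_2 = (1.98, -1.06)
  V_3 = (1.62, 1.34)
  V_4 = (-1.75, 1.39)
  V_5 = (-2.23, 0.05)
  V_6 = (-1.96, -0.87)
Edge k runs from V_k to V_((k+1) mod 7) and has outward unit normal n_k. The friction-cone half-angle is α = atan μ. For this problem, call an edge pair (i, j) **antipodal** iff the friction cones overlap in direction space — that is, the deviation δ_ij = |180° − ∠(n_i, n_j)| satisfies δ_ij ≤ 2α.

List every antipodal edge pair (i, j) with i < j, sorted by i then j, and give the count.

α = atan 0.3 = 16.70°;  2α = 33.40°
n_0 = (+0.2197, -0.9756)
n_1 = (+0.6935, -0.7205)
n_2 = (+0.9889, +0.1483)
n_3 = (+0.0148, +0.9999)
n_4 = (-0.9414, +0.3372)
n_5 = (-0.9595, -0.2816)
n_6 = (-0.5120, -0.8590)
  (0,1): δ = 148.79°  ·
  (0,2): δ = 94.16°  ·
  (0,3): δ = 13.54°  ✓
  (0,4): δ = 57.60°  ·
  (0,5): δ = 93.66°  ·
  (0,6): δ = 136.51°  ·
  (1,2): δ = 125.37°  ·
  (1,3): δ = 44.76°  ·
  (1,4): δ = 26.39°  ✓
  (1,5): δ = 62.45°  ·
  (1,6): δ = 105.30°  ·
  (2,3): δ = 99.38°  ·
  (2,4): δ = 28.24°  ✓
  (2,5): δ = 7.83°  ✓
  (2,6): δ = 50.67°  ·
  (3,4): δ = 108.86°  ·
  (3,5): δ = 72.79°  ·
  (3,6): δ = 29.95°  ✓
  (4,5): δ = 143.94°  ·
  (4,6): δ = 101.09°  ·
  (5,6): δ = 137.15°  ·
antipodal pairs: 5

count = 5; pairs: (0,3), (1,4), (2,4), (2,5), (3,6)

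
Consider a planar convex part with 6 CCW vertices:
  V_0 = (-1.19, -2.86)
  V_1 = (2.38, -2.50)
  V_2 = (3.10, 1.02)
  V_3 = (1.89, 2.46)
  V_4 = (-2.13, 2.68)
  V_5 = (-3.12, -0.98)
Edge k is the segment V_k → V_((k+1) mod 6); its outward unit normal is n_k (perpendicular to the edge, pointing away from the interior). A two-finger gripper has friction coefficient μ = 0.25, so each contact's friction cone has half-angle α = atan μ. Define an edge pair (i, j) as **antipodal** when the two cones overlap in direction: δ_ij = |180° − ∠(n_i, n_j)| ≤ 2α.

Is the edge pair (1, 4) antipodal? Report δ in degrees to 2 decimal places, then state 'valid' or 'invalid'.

δ = 3.58°, valid

α = atan 0.25 = 14.04°;  2α = 28.07°
edge 1: e_1 = (+0.72, +3.52);  n_1 = (+0.9797, -0.2004)
edge 4: e_4 = (-0.99, -3.66);  n_4 = (-0.9653, +0.2611)
∠(n_1, n_4) = 176.42°
δ = |180° − 176.42°| = 3.58°
3.58° ≤ 2α = 28.07°  →  valid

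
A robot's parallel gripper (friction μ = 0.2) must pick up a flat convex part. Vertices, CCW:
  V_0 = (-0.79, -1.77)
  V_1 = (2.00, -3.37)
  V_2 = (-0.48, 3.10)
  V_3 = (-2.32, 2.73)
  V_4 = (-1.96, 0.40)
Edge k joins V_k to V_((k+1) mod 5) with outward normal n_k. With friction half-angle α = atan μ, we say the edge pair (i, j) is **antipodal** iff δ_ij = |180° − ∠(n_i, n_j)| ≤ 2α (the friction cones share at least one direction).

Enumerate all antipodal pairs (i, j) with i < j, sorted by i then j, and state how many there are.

count = 2; pairs: (1,3), (1,4)

α = atan 0.2 = 11.31°;  2α = 22.62°
n_0 = (-0.4975, -0.8675)
n_1 = (+0.9338, +0.3579)
n_2 = (-0.1971, +0.9804)
n_3 = (-0.9883, -0.1527)
n_4 = (-0.8802, -0.4746)
  (0,1): δ = 39.19°  ·
  (0,2): δ = 41.20°  ·
  (0,3): δ = 128.62°  ·
  (0,4): δ = 148.17°  ·
  (1,2): δ = 99.60°  ·
  (1,3): δ = 12.19°  ✓
  (1,4): δ = 7.36°  ✓
  (2,3): δ = 92.59°  ·
  (2,4): δ = 73.04°  ·
  (3,4): δ = 160.45°  ·
antipodal pairs: 2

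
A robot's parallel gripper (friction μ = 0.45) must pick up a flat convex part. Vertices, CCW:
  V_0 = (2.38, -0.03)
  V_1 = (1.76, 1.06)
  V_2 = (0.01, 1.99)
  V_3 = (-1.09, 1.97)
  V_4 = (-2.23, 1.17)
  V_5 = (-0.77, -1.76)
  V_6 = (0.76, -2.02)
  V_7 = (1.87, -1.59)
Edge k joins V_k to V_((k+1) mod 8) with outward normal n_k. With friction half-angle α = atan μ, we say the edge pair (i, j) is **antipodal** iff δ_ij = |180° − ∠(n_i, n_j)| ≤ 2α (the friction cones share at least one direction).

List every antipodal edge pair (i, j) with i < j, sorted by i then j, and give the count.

count = 9; pairs: (0,4), (1,4), (1,5), (2,5), (2,6), (3,5), (3,6), (3,7), (4,7)

α = atan 0.45 = 24.23°;  2α = 48.46°
n_0 = (+0.8692, +0.4944)
n_1 = (+0.4693, +0.8831)
n_2 = (-0.0182, +0.9998)
n_3 = (-0.5744, +0.8186)
n_4 = (-0.8950, -0.4460)
n_5 = (-0.1675, -0.9859)
n_6 = (+0.3612, -0.9325)
n_7 = (+0.9505, -0.3107)
  (0,1): δ = 147.62°  ·
  (0,2): δ = 118.59°  ·
  (0,3): δ = 84.57°  ·
  (0,4): δ = 3.14°  ✓
  (0,5): δ = 50.72°  ·
  (0,6): δ = 81.54°  ·
  (0,7): δ = 132.26°  ·
  (1,2): δ = 150.97°  ·
  (1,3): δ = 116.95°  ·
  (1,4): δ = 35.53°  ✓
  (1,5): δ = 18.34°  ✓
  (1,6): δ = 49.16°  ·
  (1,7): δ = 99.88°  ·
  (2,3): δ = 145.98°  ·
  (2,4): δ = 64.55°  ·
  (2,5): δ = 10.69°  ✓
  (2,6): δ = 20.13°  ✓
  (2,7): δ = 70.85°  ·
  (3,4): δ = 98.57°  ·
  (3,5): δ = 44.70°  ✓
  (3,6): δ = 13.88°  ✓
  (3,7): δ = 36.84°  ✓
  (4,5): δ = 126.13°  ·
  (4,6): δ = 95.31°  ·
  (4,7): δ = 44.59°  ✓
  (5,6): δ = 149.18°  ·
  (5,7): δ = 98.46°  ·
  (6,7): δ = 129.28°  ·
antipodal pairs: 9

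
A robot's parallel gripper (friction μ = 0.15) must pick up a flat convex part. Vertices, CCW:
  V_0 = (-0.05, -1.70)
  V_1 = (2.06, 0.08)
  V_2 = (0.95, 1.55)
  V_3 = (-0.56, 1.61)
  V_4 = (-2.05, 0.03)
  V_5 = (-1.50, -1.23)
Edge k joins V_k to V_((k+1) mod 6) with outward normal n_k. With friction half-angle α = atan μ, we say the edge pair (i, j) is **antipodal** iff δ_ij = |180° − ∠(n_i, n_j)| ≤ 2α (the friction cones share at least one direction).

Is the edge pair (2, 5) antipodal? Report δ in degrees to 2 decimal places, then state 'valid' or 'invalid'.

δ = 15.68°, valid

α = atan 0.15 = 8.53°;  2α = 17.06°
edge 2: e_2 = (-1.51, +0.06);  n_2 = (+0.0397, +0.9992)
edge 5: e_5 = (+1.45, -0.47);  n_5 = (-0.3083, -0.9513)
∠(n_2, n_5) = 164.32°
δ = |180° − 164.32°| = 15.68°
15.68° ≤ 2α = 17.06°  →  valid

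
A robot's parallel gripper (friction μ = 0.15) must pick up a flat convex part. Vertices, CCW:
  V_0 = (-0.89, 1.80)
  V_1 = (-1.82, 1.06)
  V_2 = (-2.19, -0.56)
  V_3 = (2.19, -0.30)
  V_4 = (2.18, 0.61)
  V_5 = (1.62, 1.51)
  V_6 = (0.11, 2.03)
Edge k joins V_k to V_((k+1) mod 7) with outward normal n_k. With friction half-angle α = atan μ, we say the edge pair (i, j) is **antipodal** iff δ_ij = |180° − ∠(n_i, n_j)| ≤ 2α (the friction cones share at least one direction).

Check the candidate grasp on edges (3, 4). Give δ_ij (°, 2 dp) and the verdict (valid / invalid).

α = atan 0.15 = 8.53°;  2α = 17.06°
edge 3: e_3 = (-0.01, +0.91);  n_3 = (+0.9999, +0.0110)
edge 4: e_4 = (-0.56, +0.90);  n_4 = (+0.8491, +0.5283)
∠(n_3, n_4) = 31.26°
δ = |180° − 31.26°| = 148.74°
148.74° > 2α = 17.06°  →  invalid

δ = 148.74°, invalid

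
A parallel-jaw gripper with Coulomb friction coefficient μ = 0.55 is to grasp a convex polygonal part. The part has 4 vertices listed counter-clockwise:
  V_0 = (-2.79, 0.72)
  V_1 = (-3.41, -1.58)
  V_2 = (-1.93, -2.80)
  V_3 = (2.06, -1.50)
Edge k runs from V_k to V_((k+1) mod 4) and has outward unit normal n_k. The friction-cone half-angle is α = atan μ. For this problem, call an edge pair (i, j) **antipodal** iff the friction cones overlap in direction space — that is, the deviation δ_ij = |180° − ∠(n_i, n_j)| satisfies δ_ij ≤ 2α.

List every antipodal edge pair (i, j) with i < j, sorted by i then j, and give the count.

α = atan 0.55 = 28.81°;  2α = 57.62°
n_0 = (-0.9655, +0.2603)
n_1 = (-0.6361, -0.7716)
n_2 = (+0.3098, -0.9508)
n_3 = (+0.4162, +0.9093)
  (0,1): δ = 114.41°  ·
  (0,2): δ = 56.87°  ✓
  (0,3): δ = 80.49°  ·
  (1,2): δ = 122.45°  ·
  (1,3): δ = 14.90°  ✓
  (2,3): δ = 42.64°  ✓
antipodal pairs: 3

count = 3; pairs: (0,2), (1,3), (2,3)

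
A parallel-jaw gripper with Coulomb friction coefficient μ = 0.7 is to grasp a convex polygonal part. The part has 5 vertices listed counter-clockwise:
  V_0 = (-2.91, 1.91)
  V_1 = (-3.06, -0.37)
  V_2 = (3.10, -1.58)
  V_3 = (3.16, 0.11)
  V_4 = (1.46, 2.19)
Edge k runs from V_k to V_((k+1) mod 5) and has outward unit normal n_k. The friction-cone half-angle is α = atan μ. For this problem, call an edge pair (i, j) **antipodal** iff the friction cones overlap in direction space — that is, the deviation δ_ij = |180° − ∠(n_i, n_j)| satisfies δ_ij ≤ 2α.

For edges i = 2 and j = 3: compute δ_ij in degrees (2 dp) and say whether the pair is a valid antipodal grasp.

δ = 138.71°, invalid

α = atan 0.7 = 34.99°;  2α = 69.98°
edge 2: e_2 = (+0.06, +1.69);  n_2 = (+0.9994, -0.0355)
edge 3: e_3 = (-1.70, +2.08);  n_3 = (+0.7743, +0.6328)
∠(n_2, n_3) = 41.29°
δ = |180° − 41.29°| = 138.71°
138.71° > 2α = 69.98°  →  invalid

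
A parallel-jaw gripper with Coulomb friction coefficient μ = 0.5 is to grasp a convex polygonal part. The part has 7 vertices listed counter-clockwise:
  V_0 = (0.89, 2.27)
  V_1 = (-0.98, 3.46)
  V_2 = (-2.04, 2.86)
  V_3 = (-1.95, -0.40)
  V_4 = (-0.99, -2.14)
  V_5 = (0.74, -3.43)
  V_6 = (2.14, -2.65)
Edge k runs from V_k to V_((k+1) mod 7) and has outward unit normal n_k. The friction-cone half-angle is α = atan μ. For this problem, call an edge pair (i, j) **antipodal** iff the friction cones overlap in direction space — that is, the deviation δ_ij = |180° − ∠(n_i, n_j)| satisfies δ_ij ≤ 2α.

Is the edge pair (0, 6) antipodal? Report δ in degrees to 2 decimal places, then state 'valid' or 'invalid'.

α = atan 0.5 = 26.57°;  2α = 53.13°
edge 0: e_0 = (-1.87, +1.19);  n_0 = (+0.5369, +0.8437)
edge 6: e_6 = (-1.25, +4.92);  n_6 = (+0.9692, +0.2462)
∠(n_0, n_6) = 43.27°
δ = |180° − 43.27°| = 136.73°
136.73° > 2α = 53.13°  →  invalid

δ = 136.73°, invalid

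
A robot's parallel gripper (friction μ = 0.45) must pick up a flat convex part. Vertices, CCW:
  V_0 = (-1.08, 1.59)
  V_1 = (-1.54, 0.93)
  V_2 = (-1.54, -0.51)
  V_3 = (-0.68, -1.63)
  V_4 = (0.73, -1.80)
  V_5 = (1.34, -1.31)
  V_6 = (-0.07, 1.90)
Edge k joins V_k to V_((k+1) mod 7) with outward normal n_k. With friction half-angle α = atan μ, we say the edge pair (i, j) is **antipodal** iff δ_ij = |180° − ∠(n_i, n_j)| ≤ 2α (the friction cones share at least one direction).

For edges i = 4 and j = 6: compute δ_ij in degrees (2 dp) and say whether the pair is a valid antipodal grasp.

α = atan 0.45 = 24.23°;  2α = 48.46°
edge 4: e_4 = (+0.61, +0.49);  n_4 = (+0.6263, -0.7796)
edge 6: e_6 = (-1.01, -0.31);  n_6 = (-0.2934, +0.9560)
∠(n_4, n_6) = 158.29°
δ = |180° − 158.29°| = 21.71°
21.71° ≤ 2α = 48.46°  →  valid

δ = 21.71°, valid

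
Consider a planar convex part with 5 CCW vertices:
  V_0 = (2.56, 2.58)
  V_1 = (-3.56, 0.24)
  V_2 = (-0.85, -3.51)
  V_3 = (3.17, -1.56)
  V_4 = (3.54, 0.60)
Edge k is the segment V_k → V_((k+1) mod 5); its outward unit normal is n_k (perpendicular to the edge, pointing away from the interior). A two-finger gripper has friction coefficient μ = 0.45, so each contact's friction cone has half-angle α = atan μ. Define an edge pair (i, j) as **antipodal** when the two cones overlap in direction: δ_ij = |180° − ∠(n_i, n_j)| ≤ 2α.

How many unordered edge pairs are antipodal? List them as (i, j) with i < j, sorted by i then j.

count = 3; pairs: (0,2), (1,3), (1,4)

α = atan 0.45 = 24.23°;  2α = 48.46°
n_0 = (-0.3571, +0.9341)
n_1 = (-0.8105, -0.5857)
n_2 = (+0.4364, -0.8997)
n_3 = (+0.9856, -0.1688)
n_4 = (+0.8962, +0.4436)
  (0,1): δ = 75.07°  ·
  (0,2): δ = 4.95°  ✓
  (0,3): δ = 59.36°  ·
  (0,4): δ = 95.41°  ·
  (1,2): δ = 99.98°  ·
  (1,3): δ = 45.57°  ✓
  (1,4): δ = 9.52°  ✓
  (2,3): δ = 125.60°  ·
  (2,4): δ = 89.54°  ·
  (3,4): δ = 143.95°  ·
antipodal pairs: 3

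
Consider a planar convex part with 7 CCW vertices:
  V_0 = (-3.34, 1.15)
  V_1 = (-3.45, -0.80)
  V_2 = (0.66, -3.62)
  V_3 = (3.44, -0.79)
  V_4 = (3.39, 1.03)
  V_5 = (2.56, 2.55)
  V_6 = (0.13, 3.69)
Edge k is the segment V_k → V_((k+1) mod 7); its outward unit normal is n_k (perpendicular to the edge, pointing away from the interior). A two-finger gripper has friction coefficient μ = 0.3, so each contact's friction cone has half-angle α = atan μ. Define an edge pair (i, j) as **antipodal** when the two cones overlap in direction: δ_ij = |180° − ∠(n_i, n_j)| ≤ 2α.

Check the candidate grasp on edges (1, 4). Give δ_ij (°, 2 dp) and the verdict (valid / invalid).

α = atan 0.3 = 16.70°;  2α = 33.40°
edge 1: e_1 = (+4.11, -2.82);  n_1 = (-0.5658, -0.8246)
edge 4: e_4 = (-0.83, +1.52);  n_4 = (+0.8777, +0.4793)
∠(n_1, n_4) = 153.09°
δ = |180° − 153.09°| = 26.91°
26.91° ≤ 2α = 33.40°  →  valid

δ = 26.91°, valid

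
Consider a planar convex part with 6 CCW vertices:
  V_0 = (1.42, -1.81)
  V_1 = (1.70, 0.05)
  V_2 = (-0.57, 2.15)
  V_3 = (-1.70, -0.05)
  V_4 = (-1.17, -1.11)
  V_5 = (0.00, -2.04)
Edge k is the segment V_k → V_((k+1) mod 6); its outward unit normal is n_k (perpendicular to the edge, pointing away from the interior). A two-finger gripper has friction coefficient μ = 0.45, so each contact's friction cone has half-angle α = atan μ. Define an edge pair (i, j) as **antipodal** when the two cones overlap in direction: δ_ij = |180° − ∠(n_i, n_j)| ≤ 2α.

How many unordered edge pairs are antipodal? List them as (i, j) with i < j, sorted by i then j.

α = atan 0.45 = 24.23°;  2α = 48.46°
n_0 = (+0.9889, -0.1489)
n_1 = (+0.6791, +0.7341)
n_2 = (-0.8895, +0.4569)
n_3 = (-0.8944, -0.4472)
n_4 = (-0.6222, -0.7828)
n_5 = (+0.1599, -0.9871)
  (0,1): δ = 124.21°  ·
  (0,2): δ = 18.63°  ✓
  (0,3): δ = 35.13°  ✓
  (0,4): δ = 60.08°  ·
  (0,5): δ = 107.76°  ·
  (1,2): δ = 74.41°  ·
  (1,3): δ = 20.66°  ✓
  (1,4): δ = 4.29°  ✓
  (1,5): δ = 51.97°  ·
  (2,3): δ = 126.25°  ·
  (2,4): δ = 101.29°  ·
  (2,5): δ = 53.61°  ·
  (3,4): δ = 155.05°  ·
  (3,5): δ = 107.36°  ·
  (4,5): δ = 132.32°  ·
antipodal pairs: 4

count = 4; pairs: (0,2), (0,3), (1,3), (1,4)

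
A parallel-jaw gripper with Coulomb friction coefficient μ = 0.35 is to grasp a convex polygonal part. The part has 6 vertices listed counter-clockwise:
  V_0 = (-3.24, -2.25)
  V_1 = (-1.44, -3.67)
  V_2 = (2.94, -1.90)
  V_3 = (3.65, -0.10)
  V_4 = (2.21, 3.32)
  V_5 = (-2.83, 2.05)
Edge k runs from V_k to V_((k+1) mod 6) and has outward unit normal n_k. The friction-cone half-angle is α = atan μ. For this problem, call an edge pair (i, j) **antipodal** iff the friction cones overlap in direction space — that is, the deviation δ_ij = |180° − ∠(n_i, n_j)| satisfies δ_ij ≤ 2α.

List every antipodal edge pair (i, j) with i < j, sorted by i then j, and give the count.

count = 4; pairs: (0,3), (1,4), (2,5), (3,5)

α = atan 0.35 = 19.29°;  2α = 38.58°
n_0 = (-0.6194, -0.7851)
n_1 = (+0.3747, -0.9272)
n_2 = (+0.9302, -0.3669)
n_3 = (+0.9216, +0.3881)
n_4 = (-0.2443, +0.9697)
n_5 = (-0.9955, +0.0949)
  (0,1): δ = 119.73°  ·
  (0,2): δ = 73.26°  ·
  (0,3): δ = 28.90°  ✓
  (0,4): δ = 52.41°  ·
  (0,5): δ = 122.82°  ·
  (1,2): δ = 133.53°  ·
  (1,3): δ = 89.17°  ·
  (1,4): δ = 7.86°  ✓
  (1,5): δ = 62.55°  ·
  (2,3): δ = 135.64°  ·
  (2,4): δ = 54.33°  ·
  (2,5): δ = 16.08°  ✓
  (3,4): δ = 98.69°  ·
  (3,5): δ = 28.28°  ✓
  (4,5): δ = 109.59°  ·
antipodal pairs: 4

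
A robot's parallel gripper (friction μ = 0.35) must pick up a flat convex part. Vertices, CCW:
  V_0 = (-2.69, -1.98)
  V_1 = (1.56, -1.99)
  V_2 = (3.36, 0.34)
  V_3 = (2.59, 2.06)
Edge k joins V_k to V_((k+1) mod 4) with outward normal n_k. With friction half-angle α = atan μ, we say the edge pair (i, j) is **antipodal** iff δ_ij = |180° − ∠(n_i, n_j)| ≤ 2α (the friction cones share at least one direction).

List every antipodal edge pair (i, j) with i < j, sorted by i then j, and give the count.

α = atan 0.35 = 19.29°;  2α = 38.58°
n_0 = (-0.0024, -1.0000)
n_1 = (+0.7914, -0.6114)
n_2 = (+0.9127, +0.4086)
n_3 = (-0.6077, +0.7942)
  (0,1): δ = 127.55°  ·
  (0,2): δ = 65.75°  ·
  (0,3): δ = 37.56°  ✓
  (1,2): δ = 118.20°  ·
  (1,3): δ = 14.89°  ✓
  (2,3): δ = 76.70°  ·
antipodal pairs: 2

count = 2; pairs: (0,3), (1,3)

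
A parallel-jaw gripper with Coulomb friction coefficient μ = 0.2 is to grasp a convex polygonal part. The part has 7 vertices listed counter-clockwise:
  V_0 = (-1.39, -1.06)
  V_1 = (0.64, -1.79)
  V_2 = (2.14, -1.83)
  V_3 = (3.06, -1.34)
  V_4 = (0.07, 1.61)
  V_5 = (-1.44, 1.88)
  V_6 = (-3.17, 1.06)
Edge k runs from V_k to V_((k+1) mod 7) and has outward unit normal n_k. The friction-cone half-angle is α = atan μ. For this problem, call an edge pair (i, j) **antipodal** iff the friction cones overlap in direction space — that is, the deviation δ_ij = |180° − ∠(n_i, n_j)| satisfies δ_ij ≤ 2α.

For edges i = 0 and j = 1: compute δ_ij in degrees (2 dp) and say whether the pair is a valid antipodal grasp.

δ = 161.75°, invalid

α = atan 0.2 = 11.31°;  2α = 22.62°
edge 0: e_0 = (+2.03, -0.73);  n_0 = (-0.3384, -0.9410)
edge 1: e_1 = (+1.50, -0.04);  n_1 = (-0.0267, -0.9996)
∠(n_0, n_1) = 18.25°
δ = |180° − 18.25°| = 161.75°
161.75° > 2α = 22.62°  →  invalid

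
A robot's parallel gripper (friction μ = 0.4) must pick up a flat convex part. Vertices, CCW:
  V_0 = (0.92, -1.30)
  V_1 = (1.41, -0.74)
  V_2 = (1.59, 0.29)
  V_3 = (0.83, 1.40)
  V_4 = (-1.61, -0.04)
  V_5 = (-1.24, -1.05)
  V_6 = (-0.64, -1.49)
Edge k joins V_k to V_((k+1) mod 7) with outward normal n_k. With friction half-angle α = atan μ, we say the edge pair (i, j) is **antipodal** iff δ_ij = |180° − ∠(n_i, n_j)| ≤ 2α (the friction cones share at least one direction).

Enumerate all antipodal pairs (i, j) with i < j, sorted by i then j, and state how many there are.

count = 5; pairs: (0,3), (1,4), (2,4), (2,5), (3,6)

α = atan 0.4 = 21.80°;  2α = 43.60°
n_0 = (+0.7526, -0.6585)
n_1 = (+0.9851, -0.1721)
n_2 = (+0.8251, +0.5650)
n_3 = (-0.5083, +0.8612)
n_4 = (-0.9390, -0.3440)
n_5 = (-0.5914, -0.8064)
n_6 = (+0.1209, -0.9927)
  (0,1): δ = 148.73°  ·
  (0,2): δ = 104.42°  ·
  (0,3): δ = 18.27°  ✓
  (0,4): δ = 61.31°  ·
  (0,5): δ = 94.93°  ·
  (0,6): δ = 138.13°  ·
  (1,2): δ = 135.69°  ·
  (1,3): δ = 49.54°  ·
  (1,4): δ = 30.03°  ✓
  (1,5): δ = 63.66°  ·
  (1,6): δ = 106.86°  ·
  (2,3): δ = 93.85°  ·
  (2,4): δ = 14.28°  ✓
  (2,5): δ = 19.35°  ✓
  (2,6): δ = 62.55°  ·
  (3,4): δ = 100.43°  ·
  (3,5): δ = 66.80°  ·
  (3,6): δ = 23.60°  ✓
  (4,5): δ = 146.37°  ·
  (4,6): δ = 103.18°  ·
  (5,6): δ = 136.80°  ·
antipodal pairs: 5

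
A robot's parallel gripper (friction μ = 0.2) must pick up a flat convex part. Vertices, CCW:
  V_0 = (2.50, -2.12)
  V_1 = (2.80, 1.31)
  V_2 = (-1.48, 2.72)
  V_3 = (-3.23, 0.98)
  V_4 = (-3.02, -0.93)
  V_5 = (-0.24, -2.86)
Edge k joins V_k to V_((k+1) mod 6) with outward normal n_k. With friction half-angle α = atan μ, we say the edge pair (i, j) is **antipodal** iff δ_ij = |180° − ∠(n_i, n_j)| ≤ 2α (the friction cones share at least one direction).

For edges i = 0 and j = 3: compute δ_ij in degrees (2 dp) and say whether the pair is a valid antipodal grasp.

δ = 11.27°, valid

α = atan 0.2 = 11.31°;  2α = 22.62°
edge 0: e_0 = (+0.30, +3.43);  n_0 = (+0.9962, -0.0871)
edge 3: e_3 = (+0.21, -1.91);  n_3 = (-0.9940, -0.1093)
∠(n_0, n_3) = 168.73°
δ = |180° − 168.73°| = 11.27°
11.27° ≤ 2α = 22.62°  →  valid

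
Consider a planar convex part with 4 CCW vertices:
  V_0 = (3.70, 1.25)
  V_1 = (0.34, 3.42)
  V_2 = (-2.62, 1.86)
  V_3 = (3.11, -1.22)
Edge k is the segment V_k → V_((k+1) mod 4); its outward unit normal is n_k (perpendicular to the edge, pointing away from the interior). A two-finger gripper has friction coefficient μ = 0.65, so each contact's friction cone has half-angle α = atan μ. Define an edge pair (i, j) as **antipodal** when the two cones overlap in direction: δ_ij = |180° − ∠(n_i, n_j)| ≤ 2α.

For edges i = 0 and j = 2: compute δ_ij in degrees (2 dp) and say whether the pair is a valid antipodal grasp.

α = atan 0.65 = 33.02°;  2α = 66.05°
edge 0: e_0 = (-3.36, +2.17);  n_0 = (+0.5425, +0.8400)
edge 2: e_2 = (+5.73, -3.08);  n_2 = (-0.4735, -0.8808)
∠(n_0, n_2) = 175.40°
δ = |180° − 175.40°| = 4.60°
4.60° ≤ 2α = 66.05°  →  valid

δ = 4.60°, valid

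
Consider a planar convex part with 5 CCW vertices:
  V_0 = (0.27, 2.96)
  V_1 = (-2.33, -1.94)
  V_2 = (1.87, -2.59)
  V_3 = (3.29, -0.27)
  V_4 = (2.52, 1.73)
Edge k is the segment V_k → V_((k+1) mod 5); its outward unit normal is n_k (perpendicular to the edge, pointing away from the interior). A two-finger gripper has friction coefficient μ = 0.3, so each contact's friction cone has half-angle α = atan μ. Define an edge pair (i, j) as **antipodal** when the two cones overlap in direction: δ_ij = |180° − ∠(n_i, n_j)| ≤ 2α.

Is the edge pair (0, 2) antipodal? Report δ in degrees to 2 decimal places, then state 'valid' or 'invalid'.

δ = 3.52°, valid

α = atan 0.3 = 16.70°;  2α = 33.40°
edge 0: e_0 = (-2.60, -4.90);  n_0 = (-0.8833, +0.4687)
edge 2: e_2 = (+1.42, +2.32);  n_2 = (+0.8529, -0.5220)
∠(n_0, n_2) = 176.48°
δ = |180° − 176.48°| = 3.52°
3.52° ≤ 2α = 33.40°  →  valid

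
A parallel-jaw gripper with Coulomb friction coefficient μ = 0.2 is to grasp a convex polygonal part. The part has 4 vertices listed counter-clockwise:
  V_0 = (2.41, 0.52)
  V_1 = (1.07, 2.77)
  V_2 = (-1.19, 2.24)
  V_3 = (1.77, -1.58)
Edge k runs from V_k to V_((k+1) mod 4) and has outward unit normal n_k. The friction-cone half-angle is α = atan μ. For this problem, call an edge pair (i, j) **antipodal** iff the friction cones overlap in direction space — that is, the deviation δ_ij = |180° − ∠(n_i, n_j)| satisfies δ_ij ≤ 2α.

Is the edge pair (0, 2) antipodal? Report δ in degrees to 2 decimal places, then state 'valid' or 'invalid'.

α = atan 0.2 = 11.31°;  2α = 22.62°
edge 0: e_0 = (-1.34, +2.25);  n_0 = (+0.8592, +0.5117)
edge 2: e_2 = (+2.96, -3.82);  n_2 = (-0.7905, -0.6125)
∠(n_0, n_2) = 173.01°
δ = |180° − 173.01°| = 6.99°
6.99° ≤ 2α = 22.62°  →  valid

δ = 6.99°, valid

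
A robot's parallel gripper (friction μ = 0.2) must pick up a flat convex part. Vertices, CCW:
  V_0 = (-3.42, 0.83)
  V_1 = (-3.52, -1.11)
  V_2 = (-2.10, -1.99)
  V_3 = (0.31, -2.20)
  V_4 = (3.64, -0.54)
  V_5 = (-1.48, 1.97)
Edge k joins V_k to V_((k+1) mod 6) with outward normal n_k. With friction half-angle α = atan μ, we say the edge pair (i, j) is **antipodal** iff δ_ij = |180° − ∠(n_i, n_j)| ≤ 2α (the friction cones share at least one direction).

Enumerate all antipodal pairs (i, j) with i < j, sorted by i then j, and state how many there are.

count = 3; pairs: (1,4), (2,4), (3,5)

α = atan 0.2 = 11.31°;  2α = 22.62°
n_0 = (-0.9987, +0.0515)
n_1 = (-0.5268, -0.8500)
n_2 = (-0.0868, -0.9962)
n_3 = (+0.4461, -0.8950)
n_4 = (+0.4402, +0.8979)
n_5 = (-0.5066, +0.8622)
  (0,1): δ = 118.84°  ·
  (0,2): δ = 92.03°  ·
  (0,3): δ = 60.55°  ·
  (0,4): δ = 66.84°  ·
  (0,5): δ = 123.39°  ·
  (1,2): δ = 153.19°  ·
  (1,3): δ = 121.72°  ·
  (1,4): δ = 5.67°  ✓
  (1,5): δ = 62.23°  ·
  (2,3): δ = 148.52°  ·
  (2,4): δ = 21.14°  ✓
  (2,5): δ = 35.42°  ·
  (3,4): δ = 52.61°  ·
  (3,5): δ = 3.94°  ✓
  (4,5): δ = 123.44°  ·
antipodal pairs: 3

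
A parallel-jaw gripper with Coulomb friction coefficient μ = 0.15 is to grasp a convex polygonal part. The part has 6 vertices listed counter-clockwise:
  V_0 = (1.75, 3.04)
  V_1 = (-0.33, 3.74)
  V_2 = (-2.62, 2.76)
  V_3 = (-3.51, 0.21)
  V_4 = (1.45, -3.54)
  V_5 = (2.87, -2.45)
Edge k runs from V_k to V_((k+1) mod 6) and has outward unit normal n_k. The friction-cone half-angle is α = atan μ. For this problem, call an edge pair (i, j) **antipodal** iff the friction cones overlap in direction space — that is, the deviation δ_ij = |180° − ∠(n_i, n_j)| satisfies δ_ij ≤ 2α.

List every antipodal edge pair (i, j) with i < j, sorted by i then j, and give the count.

count = 1; pairs: (1,4)

α = atan 0.15 = 8.53°;  2α = 17.06°
n_0 = (+0.3190, +0.9478)
n_1 = (-0.3934, +0.9194)
n_2 = (-0.9441, +0.3295)
n_3 = (-0.6031, -0.7977)
n_4 = (+0.6089, -0.7932)
n_5 = (+0.9798, +0.1999)
  (0,1): δ = 138.23°  ·
  (0,2): δ = 90.64°  ·
  (0,3): δ = 18.49°  ·
  (0,4): δ = 56.11°  ·
  (0,5): δ = 120.13°  ·
  (1,2): δ = 132.41°  ·
  (1,3): δ = 60.26°  ·
  (1,4): δ = 14.34°  ✓
  (1,5): δ = 78.36°  ·
  (2,3): δ = 107.85°  ·
  (2,4): δ = 33.25°  ·
  (2,5): δ = 30.77°  ·
  (3,4): δ = 105.40°  ·
  (3,5): δ = 41.38°  ·
  (4,5): δ = 115.98°  ·
antipodal pairs: 1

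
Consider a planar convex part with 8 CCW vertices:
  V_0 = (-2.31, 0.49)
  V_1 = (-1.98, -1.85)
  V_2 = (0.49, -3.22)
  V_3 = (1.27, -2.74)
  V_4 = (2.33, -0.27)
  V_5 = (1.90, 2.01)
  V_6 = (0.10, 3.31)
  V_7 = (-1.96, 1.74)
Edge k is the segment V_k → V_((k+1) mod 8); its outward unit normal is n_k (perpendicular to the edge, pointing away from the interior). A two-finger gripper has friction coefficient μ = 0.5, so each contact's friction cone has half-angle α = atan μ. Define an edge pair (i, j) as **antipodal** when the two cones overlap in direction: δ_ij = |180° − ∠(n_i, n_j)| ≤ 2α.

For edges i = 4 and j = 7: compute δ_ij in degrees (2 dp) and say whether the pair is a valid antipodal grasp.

α = atan 0.5 = 26.57°;  2α = 53.13°
edge 4: e_4 = (-0.43, +2.28);  n_4 = (+0.9827, +0.1853)
edge 7: e_7 = (-0.35, -1.25);  n_7 = (-0.9630, +0.2696)
∠(n_4, n_7) = 153.68°
δ = |180° − 153.68°| = 26.32°
26.32° ≤ 2α = 53.13°  →  valid

δ = 26.32°, valid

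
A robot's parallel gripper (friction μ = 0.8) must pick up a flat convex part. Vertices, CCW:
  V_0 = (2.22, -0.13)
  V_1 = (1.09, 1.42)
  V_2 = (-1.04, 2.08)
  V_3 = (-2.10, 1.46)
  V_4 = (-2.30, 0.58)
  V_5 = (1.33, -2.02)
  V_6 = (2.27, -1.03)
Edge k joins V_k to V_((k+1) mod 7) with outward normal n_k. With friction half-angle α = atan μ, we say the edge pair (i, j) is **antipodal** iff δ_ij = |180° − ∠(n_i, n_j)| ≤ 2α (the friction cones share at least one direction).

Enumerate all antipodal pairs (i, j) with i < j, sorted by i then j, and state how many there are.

count = 10; pairs: (0,3), (0,4), (1,4), (1,5), (2,4), (2,5), (2,6), (3,5), (3,6), (4,6)

α = atan 0.8 = 38.66°;  2α = 77.32°
n_0 = (+0.8081, +0.5891)
n_1 = (+0.2960, +0.9552)
n_2 = (-0.5049, +0.8632)
n_3 = (-0.9751, +0.2216)
n_4 = (-0.5823, -0.8130)
n_5 = (+0.7252, -0.6886)
n_6 = (+0.9985, +0.0555)
  (0,1): δ = 143.31°  ·
  (0,2): δ = 95.77°  ·
  (0,3): δ = 48.90°  ✓
  (0,4): δ = 18.29°  ✓
  (0,5): δ = 100.39°  ·
  (0,6): δ = 147.09°  ·
  (1,2): δ = 132.46°  ·
  (1,3): δ = 85.59°  ·
  (1,4): δ = 18.40°  ✓
  (1,5): δ = 63.70°  ✓
  (1,6): δ = 110.40°  ·
  (2,3): δ = 133.13°  ·
  (2,4): δ = 65.94°  ✓
  (2,5): δ = 16.16°  ✓
  (2,6): δ = 62.86°  ✓
  (3,4): δ = 112.81°  ·
  (3,5): δ = 30.71°  ✓
  (3,6): δ = 15.98°  ✓
  (4,5): δ = 97.90°  ·
  (4,6): δ = 51.21°  ✓
  (5,6): δ = 133.30°  ·
antipodal pairs: 10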